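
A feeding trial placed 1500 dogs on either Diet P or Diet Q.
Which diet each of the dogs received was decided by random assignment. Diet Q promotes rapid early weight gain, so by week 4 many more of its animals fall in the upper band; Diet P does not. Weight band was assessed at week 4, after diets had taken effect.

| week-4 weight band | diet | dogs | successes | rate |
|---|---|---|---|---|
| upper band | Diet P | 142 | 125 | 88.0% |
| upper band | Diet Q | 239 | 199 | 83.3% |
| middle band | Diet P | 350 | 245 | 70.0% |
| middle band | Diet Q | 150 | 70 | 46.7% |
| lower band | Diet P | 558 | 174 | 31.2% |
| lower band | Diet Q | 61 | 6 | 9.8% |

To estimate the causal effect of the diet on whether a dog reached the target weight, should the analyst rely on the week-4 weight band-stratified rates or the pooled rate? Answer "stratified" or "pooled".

Stratifying would compare diets among dogs the diets themselves sorted into week-4 weight band groups — a form of selection on an intermediate. The unconditioned pooled rates give the total causal effect.
Pooled: Diet P 51.8% vs Diet Q 61.1%; Diet Q is higher overall.

pooled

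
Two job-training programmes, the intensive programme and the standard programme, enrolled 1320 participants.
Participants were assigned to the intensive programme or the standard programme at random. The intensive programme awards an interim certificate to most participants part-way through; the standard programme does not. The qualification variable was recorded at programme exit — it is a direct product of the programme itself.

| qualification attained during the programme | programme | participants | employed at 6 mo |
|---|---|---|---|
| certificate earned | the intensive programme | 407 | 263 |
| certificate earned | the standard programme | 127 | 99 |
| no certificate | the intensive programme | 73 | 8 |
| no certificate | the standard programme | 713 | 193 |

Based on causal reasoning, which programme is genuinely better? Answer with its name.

The distribution of qualification attained during the programme is itself part of what the programme does — it is an intermediate outcome. Holding it fixed would remove that part of the effect; the total effect is the pooled difference.
Pooled: the intensive programme 56.5% vs the standard programme 34.8%; the intensive programme is higher overall.

the intensive programme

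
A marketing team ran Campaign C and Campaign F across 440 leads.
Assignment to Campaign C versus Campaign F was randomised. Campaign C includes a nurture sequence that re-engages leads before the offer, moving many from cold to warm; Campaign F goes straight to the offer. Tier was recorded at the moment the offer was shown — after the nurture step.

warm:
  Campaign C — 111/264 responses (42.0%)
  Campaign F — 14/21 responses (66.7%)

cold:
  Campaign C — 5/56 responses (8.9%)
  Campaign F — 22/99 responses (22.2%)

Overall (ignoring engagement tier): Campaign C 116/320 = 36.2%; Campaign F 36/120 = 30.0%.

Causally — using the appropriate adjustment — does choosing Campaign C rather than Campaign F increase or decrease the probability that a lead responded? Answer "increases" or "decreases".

increases

Engagement tier is recorded after the campaign and is itself shifted by it — it sits on the causal path from campaign to outcome. Conditioning on a mediator would strip out part of the effect we want; the pooled comparison gives the total causal effect.
Pooled: Campaign C 36.2% vs Campaign F 30.0%; Campaign C is higher overall.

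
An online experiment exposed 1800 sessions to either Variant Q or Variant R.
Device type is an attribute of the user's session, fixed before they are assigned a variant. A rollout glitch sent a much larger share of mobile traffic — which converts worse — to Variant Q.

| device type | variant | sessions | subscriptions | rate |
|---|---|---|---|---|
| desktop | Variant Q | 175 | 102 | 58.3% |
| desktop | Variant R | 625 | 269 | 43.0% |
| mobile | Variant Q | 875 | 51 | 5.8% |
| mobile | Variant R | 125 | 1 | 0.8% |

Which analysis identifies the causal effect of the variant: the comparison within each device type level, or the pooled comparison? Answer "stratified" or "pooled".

stratified

Within every device type level Variant Q has the higher rate, yet pooled Variant R does — Simpson's reversal.
Device type differs across variants for reasons unrelated to any effect of the variant itself, and it separately predicts the outcome — a classic confounder. We must compare within device type levels.
Within each level — desktop: 58.3% vs 43.0%; mobile: 5.8% vs 0.8% — Variant Q is higher every time.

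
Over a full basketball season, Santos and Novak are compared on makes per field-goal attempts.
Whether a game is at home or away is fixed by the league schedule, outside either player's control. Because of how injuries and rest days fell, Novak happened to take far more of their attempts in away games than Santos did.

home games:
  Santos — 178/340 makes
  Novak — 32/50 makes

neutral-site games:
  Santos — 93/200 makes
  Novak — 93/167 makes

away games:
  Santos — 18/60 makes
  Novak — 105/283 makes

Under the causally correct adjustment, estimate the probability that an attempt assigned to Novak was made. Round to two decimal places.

Here game venue is a common cause — it drives both which player a case falls under and the outcome. The crude comparison mixes populations; the stratum-specific rates are the causally relevant ones.
Standardising Novak to the population game venue mix: 0.355·32/50 + 0.334·93/167 + 0.312·105/283 = 0.528.

0.53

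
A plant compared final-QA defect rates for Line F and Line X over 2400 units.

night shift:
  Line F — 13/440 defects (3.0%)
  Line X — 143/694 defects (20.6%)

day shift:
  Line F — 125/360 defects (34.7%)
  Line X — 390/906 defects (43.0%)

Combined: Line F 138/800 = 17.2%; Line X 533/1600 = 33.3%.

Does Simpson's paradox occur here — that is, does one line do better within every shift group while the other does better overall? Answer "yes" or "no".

Within each shift level (night shift 3.0% vs 20.6%; day shift 34.7% vs 43.0%), Line F has the lower rate every time. Pooled: 17.2% vs 33.3% — Line F has the lower rate overall. They agree.

no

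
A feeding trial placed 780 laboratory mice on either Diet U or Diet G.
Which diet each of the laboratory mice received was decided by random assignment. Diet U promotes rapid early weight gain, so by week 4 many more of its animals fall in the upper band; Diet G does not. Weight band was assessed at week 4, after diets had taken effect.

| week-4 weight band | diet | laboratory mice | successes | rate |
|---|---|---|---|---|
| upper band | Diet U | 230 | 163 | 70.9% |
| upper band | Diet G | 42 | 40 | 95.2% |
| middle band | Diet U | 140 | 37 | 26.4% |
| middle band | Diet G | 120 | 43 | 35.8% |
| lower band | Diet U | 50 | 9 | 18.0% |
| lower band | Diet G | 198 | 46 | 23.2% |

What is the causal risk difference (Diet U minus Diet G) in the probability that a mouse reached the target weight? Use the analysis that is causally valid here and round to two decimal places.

Week-4 weight band lies on the pathway diet → week-4 weight band → outcome, so adjusting for it blocks the indirect effect. For the total causal effect of diet, use the unadjusted pooled rates.
The causal difference is the pooled difference: 0.498 − 0.358 = +0.139.

+0.14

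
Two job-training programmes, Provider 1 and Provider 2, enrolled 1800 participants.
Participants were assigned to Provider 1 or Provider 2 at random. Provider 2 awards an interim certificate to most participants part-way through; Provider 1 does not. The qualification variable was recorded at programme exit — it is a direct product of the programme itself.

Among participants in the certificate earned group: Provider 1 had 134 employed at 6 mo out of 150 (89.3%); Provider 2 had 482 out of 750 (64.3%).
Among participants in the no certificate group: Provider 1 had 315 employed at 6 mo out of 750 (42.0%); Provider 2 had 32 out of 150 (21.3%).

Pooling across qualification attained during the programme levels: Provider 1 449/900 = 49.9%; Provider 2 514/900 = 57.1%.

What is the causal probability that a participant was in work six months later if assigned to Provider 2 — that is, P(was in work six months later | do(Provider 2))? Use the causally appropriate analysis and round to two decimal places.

Provider 1 is higher inside every qualification attained during the programme stratum but Provider 2 is higher in aggregate. Whether to stratify depends on how qualification attained during the programme relates to the programme.
Qualification attained during the programme is downstream of the programme. One should not condition on a consequence of treatment, so the overall rates are the right comparison.
So P(outcome | do(Provider 2)) is just the pooled rate for Provider 2: 514/900 = 0.571.

0.57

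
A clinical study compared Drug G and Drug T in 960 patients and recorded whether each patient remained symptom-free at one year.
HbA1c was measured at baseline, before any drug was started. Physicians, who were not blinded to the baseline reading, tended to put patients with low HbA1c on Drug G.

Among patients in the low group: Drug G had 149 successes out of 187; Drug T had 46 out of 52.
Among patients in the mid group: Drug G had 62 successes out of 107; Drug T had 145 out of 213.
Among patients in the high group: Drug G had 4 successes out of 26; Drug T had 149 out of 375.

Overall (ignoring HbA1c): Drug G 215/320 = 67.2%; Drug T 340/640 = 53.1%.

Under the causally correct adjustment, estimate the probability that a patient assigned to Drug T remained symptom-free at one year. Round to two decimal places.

Since HbA1c is a pre-existing factor (not a product of the drug) and it affects the outcome on its own, it is a confounder. The stratified rates, not the pooled rate, identify the causal effect.
Standardising Drug T to the population HbA1c mix: 0.249·46/52 + 0.333·145/213 + 0.418·149/375 = 0.613.

0.61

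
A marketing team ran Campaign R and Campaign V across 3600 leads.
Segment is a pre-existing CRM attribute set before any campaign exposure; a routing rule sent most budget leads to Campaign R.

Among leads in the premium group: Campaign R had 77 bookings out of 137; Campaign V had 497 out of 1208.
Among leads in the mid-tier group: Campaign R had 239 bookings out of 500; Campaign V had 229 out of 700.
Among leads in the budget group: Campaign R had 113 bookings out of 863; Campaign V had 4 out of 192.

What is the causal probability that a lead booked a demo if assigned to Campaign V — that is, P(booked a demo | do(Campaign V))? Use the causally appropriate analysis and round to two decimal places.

0.27

The imbalance in customer segment arose from how leads were allocated, not from anything the campaign did; and customer segment independently affects the outcome. The pooled gap is confounded — condition on customer segment.
Standardising Campaign V to the population customer segment mix: 0.374·497/1208 + 0.333·229/700 + 0.293·4/192 = 0.269.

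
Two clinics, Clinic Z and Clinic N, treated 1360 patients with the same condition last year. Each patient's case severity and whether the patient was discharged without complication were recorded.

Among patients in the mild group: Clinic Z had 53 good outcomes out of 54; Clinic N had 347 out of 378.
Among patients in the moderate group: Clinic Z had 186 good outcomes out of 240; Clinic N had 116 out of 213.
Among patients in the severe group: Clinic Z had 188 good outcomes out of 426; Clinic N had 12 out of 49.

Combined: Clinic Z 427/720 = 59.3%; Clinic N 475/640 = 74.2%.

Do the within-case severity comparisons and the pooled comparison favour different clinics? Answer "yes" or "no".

yes

Within each case severity level (mild 98.1% vs 91.8%; moderate 77.5% vs 54.5%; severe 44.1% vs 24.5%), Clinic Z has the higher rate every time. Pooled: 59.3% vs 74.2% — Clinic N has the higher rate overall. The two comparisons disagree.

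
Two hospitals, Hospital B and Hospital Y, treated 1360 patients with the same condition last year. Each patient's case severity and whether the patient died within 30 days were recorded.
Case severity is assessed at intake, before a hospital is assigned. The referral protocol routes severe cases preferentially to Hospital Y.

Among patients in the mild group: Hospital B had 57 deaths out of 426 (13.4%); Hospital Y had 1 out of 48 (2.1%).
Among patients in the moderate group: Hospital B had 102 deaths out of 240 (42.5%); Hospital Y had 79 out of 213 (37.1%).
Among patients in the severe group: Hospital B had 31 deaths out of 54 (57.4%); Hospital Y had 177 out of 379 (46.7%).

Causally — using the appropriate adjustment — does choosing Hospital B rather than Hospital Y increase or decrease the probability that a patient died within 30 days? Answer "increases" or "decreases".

Case severity differs across hospitals for reasons unrelated to any effect of the hospital itself, and it separately predicts the outcome — a classic confounder. We must compare within case severity levels.
Within each level — mild: 13.4% vs 2.1%; moderate: 42.5% vs 37.1%; severe: 57.4% vs 46.7% — Hospital Y is lower every time.

increases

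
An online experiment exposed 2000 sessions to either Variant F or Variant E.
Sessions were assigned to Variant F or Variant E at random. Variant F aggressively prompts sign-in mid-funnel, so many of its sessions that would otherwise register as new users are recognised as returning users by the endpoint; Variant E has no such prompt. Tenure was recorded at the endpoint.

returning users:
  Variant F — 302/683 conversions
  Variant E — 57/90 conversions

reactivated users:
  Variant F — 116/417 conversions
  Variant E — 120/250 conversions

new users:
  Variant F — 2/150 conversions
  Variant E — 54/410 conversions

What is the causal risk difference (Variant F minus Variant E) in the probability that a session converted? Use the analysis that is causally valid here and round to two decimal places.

+0.03

The user tenure-specific comparison favours Variant E throughout, but the pooled figures favour Variant F. The question is whether to condition on user tenure.
User tenure is downstream of the variant. One should not condition on a consequence of treatment, so the overall rates are the right comparison.
The causal difference is the pooled difference: 0.336 − 0.308 = +0.028.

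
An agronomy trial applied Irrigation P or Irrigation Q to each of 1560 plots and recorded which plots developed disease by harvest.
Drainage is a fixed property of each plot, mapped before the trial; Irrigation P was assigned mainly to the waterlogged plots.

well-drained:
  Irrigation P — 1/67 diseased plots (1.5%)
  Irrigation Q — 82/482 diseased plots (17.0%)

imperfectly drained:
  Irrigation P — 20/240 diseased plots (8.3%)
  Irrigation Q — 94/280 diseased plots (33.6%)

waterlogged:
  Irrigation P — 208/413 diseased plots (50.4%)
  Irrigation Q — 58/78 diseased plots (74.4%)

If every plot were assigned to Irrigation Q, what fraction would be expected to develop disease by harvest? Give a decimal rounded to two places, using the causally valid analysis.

Irrigation P is lower inside every field drainage stratum but Irrigation Q is lower in aggregate. Whether to stratify depends on how field drainage relates to the irrigation.
Field drainage satisfies the back-door criterion: it is not a descendant of the irrigation, and it blocks the spurious path from irrigation to outcome. Adjusting for it (i.e., using the within-field drainage rates) gives the causal effect.
Standardising Irrigation Q to the population field drainage mix: 0.352·82/482 + 0.333·94/280 + 0.315·58/78 = 0.406.

0.41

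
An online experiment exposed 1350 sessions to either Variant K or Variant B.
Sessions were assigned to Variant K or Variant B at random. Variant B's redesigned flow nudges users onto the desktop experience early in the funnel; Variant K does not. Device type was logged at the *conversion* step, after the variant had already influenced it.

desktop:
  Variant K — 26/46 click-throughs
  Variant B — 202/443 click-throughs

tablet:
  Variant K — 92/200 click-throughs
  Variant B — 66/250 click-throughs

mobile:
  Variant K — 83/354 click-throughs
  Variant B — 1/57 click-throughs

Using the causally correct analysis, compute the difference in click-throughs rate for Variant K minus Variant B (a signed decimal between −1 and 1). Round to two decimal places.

-0.02

The device type-specific comparison favours Variant K throughout, but the pooled figures favour Variant B. The question is whether to condition on device type.
Device type lies on the pathway variant → device type → outcome, so adjusting for it blocks the indirect effect. For the total causal effect of variant, use the unadjusted pooled rates.
The causal difference is the pooled difference: 0.335 − 0.359 = -0.024.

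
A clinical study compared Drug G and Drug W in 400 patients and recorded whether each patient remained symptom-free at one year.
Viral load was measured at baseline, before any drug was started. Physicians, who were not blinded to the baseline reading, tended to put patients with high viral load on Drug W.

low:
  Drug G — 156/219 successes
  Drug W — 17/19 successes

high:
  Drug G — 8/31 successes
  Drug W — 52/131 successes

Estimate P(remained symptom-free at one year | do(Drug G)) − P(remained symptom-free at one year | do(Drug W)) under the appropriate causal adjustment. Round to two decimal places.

Drug W is higher inside every viral load stratum but Drug G is higher in aggregate. Whether to stratify depends on how viral load relates to the drug.
Viral load differs across drugs for reasons unrelated to any effect of the drug itself, and it separately predicts the outcome — a classic confounder. We must compare within viral load levels.
Adjusting over the population distribution of viral load: 0.595·(0.712−0.895) + 0.405·(0.258−0.397) = -0.165.

-0.16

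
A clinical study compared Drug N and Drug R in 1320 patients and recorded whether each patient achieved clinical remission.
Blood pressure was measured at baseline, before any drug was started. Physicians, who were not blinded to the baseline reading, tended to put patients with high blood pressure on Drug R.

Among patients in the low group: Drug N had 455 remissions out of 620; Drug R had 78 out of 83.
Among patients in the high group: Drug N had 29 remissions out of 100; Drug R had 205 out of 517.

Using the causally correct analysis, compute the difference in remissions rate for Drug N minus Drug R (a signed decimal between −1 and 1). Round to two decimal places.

-0.16

Within every blood pressure level Drug R has the higher rate, yet pooled Drug N does — Simpson's reversal.
The imbalance in blood pressure arose from how patients were allocated, not from anything the drug did; and blood pressure independently affects the outcome. The pooled gap is confounded — condition on blood pressure.
Adjusting over the population distribution of blood pressure: 0.533·(0.734−0.940) + 0.467·(0.290−0.397) = -0.159.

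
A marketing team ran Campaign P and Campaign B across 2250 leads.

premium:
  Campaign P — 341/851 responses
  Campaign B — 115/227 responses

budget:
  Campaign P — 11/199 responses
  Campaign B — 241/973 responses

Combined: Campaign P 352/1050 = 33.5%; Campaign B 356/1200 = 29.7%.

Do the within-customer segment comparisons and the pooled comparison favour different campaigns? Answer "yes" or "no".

Within each customer segment level (premium 40.1% vs 50.7%; budget 5.5% vs 24.8%), Campaign B has the higher rate every time. Pooled: 33.5% vs 29.7% — Campaign P has the higher rate overall. The two comparisons disagree.

yes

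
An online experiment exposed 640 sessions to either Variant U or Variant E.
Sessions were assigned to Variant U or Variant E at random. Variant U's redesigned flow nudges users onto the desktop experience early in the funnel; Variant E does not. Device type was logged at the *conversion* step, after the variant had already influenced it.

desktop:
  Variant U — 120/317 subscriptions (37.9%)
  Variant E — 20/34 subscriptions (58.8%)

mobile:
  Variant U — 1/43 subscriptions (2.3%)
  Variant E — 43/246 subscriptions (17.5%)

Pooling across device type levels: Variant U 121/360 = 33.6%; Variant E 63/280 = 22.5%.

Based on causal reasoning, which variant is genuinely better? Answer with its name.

Variant U

Because the variant influences device type, device type is a post-treatment mediator, not a confounder. Stratifying on it would bias the estimate; the causal effect is the crude pooled difference.
Pooled: Variant U 33.6% vs Variant E 22.5%; Variant U is higher overall.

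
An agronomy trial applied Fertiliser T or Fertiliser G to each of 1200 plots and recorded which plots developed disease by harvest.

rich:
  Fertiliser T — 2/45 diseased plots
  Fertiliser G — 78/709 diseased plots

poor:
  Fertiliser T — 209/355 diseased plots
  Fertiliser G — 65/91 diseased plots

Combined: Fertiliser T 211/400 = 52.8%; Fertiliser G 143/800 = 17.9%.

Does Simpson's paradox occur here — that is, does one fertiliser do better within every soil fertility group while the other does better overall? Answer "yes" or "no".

yes

Within each soil fertility level (rich 4.4% vs 11.0%; poor 58.9% vs 71.4%), Fertiliser T has the lower rate every time. Pooled: 52.8% vs 17.9% — Fertiliser G has the lower rate overall. The two comparisons disagree.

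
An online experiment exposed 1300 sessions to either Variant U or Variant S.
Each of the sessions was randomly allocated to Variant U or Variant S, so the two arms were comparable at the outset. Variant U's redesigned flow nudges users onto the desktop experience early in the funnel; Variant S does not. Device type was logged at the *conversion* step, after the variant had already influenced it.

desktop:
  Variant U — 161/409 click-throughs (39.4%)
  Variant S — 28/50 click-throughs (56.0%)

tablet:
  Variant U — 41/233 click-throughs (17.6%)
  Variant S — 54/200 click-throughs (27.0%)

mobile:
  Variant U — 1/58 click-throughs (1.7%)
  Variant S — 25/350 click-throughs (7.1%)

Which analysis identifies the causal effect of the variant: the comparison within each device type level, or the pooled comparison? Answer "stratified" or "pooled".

pooled

Device type is downstream of the variant. One should not condition on a consequence of treatment, so the overall rates are the right comparison.
Pooled: Variant U 29.0% vs Variant S 17.8%; Variant U is higher overall.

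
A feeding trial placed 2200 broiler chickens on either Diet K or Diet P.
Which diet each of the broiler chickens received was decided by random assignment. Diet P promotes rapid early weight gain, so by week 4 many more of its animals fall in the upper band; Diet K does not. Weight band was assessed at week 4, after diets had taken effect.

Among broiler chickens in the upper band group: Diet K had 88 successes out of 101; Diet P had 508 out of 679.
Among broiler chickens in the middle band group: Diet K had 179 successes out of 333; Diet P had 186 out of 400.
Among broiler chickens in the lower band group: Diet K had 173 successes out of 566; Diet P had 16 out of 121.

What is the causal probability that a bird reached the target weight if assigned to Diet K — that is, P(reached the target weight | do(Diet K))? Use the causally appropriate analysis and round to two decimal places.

0.44

Diet K is higher inside every week-4 weight band stratum but Diet P is higher in aggregate. Whether to stratify depends on how week-4 weight band relates to the diet.
Week-4 weight band here is a post-treatment variable shaped by the diet; conditioning on it would introduce bias rather than remove it. The overall comparison is the causal one.
So P(outcome | do(Diet K)) is just the pooled rate for Diet K: 440/1000 = 0.440.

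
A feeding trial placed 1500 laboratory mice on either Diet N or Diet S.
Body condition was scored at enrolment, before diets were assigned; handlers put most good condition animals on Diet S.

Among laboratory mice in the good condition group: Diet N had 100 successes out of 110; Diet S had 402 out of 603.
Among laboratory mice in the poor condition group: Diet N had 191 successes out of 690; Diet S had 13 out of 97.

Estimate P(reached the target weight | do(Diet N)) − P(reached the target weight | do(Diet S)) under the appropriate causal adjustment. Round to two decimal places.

+0.19

The starting body condition-specific comparison favours Diet N throughout, but the pooled figures favour Diet S. The question is whether to condition on starting body condition.
Nothing the diet does changes starting body condition; the imbalance is an allocation artefact. With starting body condition also predicting the outcome, the pooled figure is confounded, and the within-stratum comparison is the causal one.
Adjusting over the population distribution of starting body condition: 0.475·(0.909−0.667) + 0.525·(0.277−0.134) = +0.190.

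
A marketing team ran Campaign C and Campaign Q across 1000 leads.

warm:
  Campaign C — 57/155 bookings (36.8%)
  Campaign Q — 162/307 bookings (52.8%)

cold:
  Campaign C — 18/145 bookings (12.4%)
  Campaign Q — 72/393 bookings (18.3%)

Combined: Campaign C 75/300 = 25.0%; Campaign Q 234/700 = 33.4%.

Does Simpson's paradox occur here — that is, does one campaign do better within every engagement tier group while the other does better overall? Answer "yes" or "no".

no

Within each engagement tier level (warm 36.8% vs 52.8%; cold 12.4% vs 18.3%), Campaign Q has the higher rate every time. Pooled: 25.0% vs 33.4% — Campaign Q has the higher rate overall. They agree.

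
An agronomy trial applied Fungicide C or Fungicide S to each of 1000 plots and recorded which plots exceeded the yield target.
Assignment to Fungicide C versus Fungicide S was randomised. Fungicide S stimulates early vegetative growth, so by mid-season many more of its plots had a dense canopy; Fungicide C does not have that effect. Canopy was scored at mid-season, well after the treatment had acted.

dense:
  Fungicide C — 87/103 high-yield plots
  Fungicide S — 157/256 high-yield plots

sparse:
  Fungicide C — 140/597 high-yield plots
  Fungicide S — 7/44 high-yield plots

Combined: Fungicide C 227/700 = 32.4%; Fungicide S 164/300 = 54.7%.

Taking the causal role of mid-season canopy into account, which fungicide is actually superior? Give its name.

Fungicide S

Within every mid-season canopy level Fungicide C has the higher rate, yet pooled Fungicide S does — Simpson's reversal.
Stratifying would compare fungicides among plots the fungicides themselves sorted into mid-season canopy groups — a form of selection on an intermediate. The unconditioned pooled rates give the total causal effect.
Pooled: Fungicide C 32.4% vs Fungicide S 54.7%; Fungicide S is higher overall.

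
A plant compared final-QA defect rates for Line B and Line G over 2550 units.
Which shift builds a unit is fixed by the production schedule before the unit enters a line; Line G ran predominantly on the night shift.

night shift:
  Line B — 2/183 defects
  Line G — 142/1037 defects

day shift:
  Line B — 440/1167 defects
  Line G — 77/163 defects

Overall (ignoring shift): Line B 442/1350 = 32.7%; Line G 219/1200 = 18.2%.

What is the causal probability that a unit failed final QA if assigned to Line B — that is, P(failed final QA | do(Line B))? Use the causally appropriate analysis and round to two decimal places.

Within every shift level Line B has the lower rate, yet pooled Line G does — Simpson's reversal.
Shift differs across lines for reasons unrelated to any effect of the line itself, and it separately predicts the outcome — a classic confounder. We must compare within shift levels.
Standardising Line B to the population shift mix: 0.478·2/183 + 0.522·440/1167 = 0.202.

0.20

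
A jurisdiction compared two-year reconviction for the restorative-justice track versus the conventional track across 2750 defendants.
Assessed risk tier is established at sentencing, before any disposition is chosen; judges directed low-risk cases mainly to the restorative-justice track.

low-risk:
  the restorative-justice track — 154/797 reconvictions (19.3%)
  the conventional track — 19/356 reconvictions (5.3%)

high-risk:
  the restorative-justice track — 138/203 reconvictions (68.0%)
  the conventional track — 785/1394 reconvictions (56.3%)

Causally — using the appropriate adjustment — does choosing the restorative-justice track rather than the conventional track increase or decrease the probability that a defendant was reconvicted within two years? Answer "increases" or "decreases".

increases

Since assessed risk tier is a pre-existing factor (not a product of the disposition) and it affects the outcome on its own, it is a confounder. The stratified rates, not the pooled rate, identify the causal effect.
Within each level — low-risk: 19.3% vs 5.3%; high-risk: 68.0% vs 56.3% — the conventional track is lower every time.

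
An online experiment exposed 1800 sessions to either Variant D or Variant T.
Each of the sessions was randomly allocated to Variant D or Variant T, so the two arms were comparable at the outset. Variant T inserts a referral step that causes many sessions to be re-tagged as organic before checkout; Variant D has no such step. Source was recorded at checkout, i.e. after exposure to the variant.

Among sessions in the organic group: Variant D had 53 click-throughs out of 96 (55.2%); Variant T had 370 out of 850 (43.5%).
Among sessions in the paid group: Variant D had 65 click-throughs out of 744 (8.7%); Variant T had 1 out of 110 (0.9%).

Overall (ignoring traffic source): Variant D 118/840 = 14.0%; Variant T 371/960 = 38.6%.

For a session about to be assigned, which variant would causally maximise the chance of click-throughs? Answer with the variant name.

Within every traffic source level Variant D has the higher rate, yet pooled Variant T does — Simpson's reversal.
Traffic source here is a post-treatment variable shaped by the variant; conditioning on it would introduce bias rather than remove it. The overall comparison is the causal one.
Pooled: Variant D 14.0% vs Variant T 38.6%; Variant T is higher overall.

Variant T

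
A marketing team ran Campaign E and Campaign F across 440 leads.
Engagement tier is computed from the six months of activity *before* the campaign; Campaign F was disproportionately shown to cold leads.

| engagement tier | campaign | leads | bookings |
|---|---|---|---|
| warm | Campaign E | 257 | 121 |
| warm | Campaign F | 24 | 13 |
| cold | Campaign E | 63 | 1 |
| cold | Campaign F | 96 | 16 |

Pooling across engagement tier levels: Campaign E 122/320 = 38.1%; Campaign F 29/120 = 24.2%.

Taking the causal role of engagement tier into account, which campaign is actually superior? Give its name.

Campaign F

The stratified and pooled comparisons disagree (Campaign F wins within each engagement tier; Campaign E wins overall), so the answer turns on the causal role of engagement tier.
Nothing the campaign does changes engagement tier; the imbalance is an allocation artefact. With engagement tier also predicting the outcome, the pooled figure is confounded, and the within-stratum comparison is the causal one.
Within each level — warm: 47.1% vs 54.2%; cold: 1.6% vs 16.7% — Campaign F is higher every time.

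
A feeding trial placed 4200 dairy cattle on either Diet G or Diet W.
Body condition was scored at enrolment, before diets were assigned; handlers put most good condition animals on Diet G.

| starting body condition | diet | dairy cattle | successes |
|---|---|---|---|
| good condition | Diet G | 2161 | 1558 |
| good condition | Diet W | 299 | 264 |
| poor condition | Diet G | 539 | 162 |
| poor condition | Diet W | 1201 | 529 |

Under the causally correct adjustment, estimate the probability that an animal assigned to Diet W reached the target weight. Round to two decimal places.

Starting body condition differs across diets for reasons unrelated to any effect of the diet itself, and it separately predicts the outcome — a classic confounder. We must compare within starting body condition levels.
Standardising Diet W to the population starting body condition mix: 0.586·264/299 + 0.414·529/1201 = 0.700.

0.70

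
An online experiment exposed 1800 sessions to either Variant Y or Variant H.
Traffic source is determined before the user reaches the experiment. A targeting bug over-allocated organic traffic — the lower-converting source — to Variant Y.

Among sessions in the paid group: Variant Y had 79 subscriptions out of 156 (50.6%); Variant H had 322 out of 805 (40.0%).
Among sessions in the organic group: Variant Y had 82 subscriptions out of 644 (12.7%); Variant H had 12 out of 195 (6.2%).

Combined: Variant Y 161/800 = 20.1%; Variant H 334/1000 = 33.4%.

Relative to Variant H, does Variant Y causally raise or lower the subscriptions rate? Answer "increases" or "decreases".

Variant Y is higher inside every traffic source stratum but Variant H is higher in aggregate. Whether to stratify depends on how traffic source relates to the variant.
Traffic source satisfies the back-door criterion: it is not a descendant of the variant, and it blocks the spurious path from variant to outcome. Adjusting for it (i.e., using the within-traffic source rates) gives the causal effect.
Within each level — paid: 50.6% vs 40.0%; organic: 12.7% vs 6.2% — Variant Y is higher every time.

increases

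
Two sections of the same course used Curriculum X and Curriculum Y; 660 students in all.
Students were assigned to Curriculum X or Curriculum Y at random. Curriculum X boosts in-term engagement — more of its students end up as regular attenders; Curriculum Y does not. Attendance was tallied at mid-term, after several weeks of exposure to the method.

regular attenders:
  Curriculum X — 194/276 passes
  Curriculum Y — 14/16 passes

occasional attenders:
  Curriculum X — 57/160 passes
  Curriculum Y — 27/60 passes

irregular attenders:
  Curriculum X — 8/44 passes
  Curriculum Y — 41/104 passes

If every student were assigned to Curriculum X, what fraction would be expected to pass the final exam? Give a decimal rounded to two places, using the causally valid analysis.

0.54

Stratifying would compare teaching methods among students the teaching methods themselves sorted into mid-term attendance groups — a form of selection on an intermediate. The unconditioned pooled rates give the total causal effect.
So P(outcome | do(Curriculum X)) is just the pooled rate for Curriculum X: 259/480 = 0.540.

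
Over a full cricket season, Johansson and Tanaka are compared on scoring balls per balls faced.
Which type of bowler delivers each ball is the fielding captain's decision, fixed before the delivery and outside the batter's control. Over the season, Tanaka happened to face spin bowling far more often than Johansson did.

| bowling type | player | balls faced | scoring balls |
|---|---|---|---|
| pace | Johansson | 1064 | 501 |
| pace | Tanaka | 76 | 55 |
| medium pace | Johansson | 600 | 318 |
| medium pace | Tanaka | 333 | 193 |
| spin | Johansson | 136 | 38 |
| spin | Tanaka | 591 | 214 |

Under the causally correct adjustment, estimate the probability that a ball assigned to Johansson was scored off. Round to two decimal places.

0.44

Bowling type is set before the player has any effect — it is not caused by the player — and it independently drives the outcome. That makes it a confounder, so the causal comparison is within bowling type levels.
Standardising Johansson to the population bowling type mix: 0.407·501/1064 + 0.333·318/600 + 0.260·38/136 = 0.441.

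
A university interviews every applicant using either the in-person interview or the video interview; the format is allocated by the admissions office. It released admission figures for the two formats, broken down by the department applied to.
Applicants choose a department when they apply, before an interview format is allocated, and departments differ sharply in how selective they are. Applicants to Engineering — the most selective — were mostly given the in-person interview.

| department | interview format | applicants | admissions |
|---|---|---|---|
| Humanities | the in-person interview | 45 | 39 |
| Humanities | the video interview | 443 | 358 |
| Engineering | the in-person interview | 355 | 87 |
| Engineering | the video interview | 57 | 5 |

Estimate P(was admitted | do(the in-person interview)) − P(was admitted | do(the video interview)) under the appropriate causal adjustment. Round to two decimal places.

+0.10

Here department is a common cause — it drives both which interview format a case falls under and the outcome. The crude comparison mixes populations; the stratum-specific rates are the causally relevant ones.
Adjusting over the population distribution of department: 0.542·(0.867−0.808) + 0.458·(0.245−0.088) = +0.104.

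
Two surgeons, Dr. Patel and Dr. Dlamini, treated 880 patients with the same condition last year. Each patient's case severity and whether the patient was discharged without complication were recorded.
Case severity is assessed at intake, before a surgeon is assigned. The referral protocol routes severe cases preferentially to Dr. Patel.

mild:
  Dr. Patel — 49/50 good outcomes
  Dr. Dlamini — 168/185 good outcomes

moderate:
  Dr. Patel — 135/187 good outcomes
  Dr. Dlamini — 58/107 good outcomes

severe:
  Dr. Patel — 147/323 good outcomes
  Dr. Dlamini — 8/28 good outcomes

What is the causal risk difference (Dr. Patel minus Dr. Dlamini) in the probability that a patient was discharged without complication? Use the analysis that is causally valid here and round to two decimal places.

Nothing the surgeon does changes case severity; the imbalance is an allocation artefact. With case severity also predicting the outcome, the pooled figure is confounded, and the within-stratum comparison is the causal one.
Adjusting over the population distribution of case severity: 0.267·(0.980−0.908) + 0.334·(0.722−0.542) + 0.399·(0.455−0.286) = +0.147.

+0.15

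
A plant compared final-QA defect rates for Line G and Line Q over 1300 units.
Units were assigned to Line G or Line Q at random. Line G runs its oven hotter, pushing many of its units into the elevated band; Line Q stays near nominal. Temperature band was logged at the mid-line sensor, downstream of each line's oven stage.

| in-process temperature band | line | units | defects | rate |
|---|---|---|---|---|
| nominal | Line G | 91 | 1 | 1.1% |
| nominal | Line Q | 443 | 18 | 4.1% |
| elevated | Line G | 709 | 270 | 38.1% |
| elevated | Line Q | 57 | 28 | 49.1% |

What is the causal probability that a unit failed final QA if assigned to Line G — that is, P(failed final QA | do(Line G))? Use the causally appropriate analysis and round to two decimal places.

0.34

Line G is lower inside every in-process temperature band stratum but Line Q is lower in aggregate. Whether to stratify depends on how in-process temperature band relates to the line.
In-process temperature band is recorded after the line and is itself shifted by it — it sits on the causal path from line to outcome. Conditioning on a mediator would strip out part of the effect we want; the pooled comparison gives the total causal effect.
So P(outcome | do(Line G)) is just the pooled rate for Line G: 271/800 = 0.339.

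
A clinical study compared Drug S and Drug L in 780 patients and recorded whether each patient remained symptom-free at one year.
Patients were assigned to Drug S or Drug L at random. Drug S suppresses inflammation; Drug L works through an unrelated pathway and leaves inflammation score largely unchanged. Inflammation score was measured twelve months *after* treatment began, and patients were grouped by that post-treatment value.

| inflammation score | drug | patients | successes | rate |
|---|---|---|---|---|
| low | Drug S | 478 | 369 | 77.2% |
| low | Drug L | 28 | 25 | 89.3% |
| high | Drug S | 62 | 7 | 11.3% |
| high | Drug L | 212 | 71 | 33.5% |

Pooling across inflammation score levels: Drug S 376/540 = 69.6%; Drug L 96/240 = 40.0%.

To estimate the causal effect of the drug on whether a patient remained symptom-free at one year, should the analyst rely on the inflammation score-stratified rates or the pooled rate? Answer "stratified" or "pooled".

Inflammation score lies on the pathway drug → inflammation score → outcome, so adjusting for it blocks the indirect effect. For the total causal effect of drug, use the unadjusted pooled rates.
Pooled: Drug S 69.6% vs Drug L 40.0%; Drug S is higher overall.

pooled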